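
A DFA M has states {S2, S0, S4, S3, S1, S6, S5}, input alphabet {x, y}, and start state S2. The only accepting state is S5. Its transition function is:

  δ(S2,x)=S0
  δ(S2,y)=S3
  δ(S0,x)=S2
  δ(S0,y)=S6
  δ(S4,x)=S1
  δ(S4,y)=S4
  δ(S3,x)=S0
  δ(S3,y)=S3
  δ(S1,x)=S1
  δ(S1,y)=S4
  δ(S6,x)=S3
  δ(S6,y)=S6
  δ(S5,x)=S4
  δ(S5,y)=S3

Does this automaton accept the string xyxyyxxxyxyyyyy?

No

Trace: S2 -x-> S0 -y-> S6 -x-> S3 -y-> S3 -y-> S3 -x-> S0 -x-> S2 -x-> S0 -y-> S6 -x-> S3 -y-> S3 -y-> S3 -y-> S3 -y-> S3 -y-> S3
End state S3 is not accepting.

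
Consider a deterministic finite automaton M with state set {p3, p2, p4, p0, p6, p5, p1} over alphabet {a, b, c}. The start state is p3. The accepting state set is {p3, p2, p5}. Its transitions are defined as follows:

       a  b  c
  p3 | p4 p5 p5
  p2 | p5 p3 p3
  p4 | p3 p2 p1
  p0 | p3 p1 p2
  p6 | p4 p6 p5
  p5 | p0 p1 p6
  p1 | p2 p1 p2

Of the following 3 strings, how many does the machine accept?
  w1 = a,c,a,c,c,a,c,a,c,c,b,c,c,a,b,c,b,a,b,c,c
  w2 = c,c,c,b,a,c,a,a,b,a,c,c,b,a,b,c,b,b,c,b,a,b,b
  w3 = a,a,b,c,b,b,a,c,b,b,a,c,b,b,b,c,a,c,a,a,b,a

w1: Trace: p3 -a-> p4 -c-> p1 -a-> p2 -c-> p3 -c-> p5 -a-> p0 -c-> p2 -a-> p5 -c-> p6 -c-> p5 -b-> p1 -c-> p2 -c-> p3 -a-> p4 -b-> p2 -c-> p3 -b-> p5 -a-> p0 -b-> p1 -c-> p2 -c-> p3  → end p3, accepted
w2: Trace: p3 -c-> p5 -c-> p6 -c-> p5 -b-> p1 -a-> p2 -c-> p3 -a-> p4 -a-> p3 -b-> p5 -a-> p0 -c-> p2 -c-> p3 -b-> p5 -a-> p0 -b-> p1 -c-> p2 -b-> p3 -b-> p5 -c-> p6 -b-> p6 -a-> p4 -b-> p2 -b-> p3  → end p3, accepted
w3: Trace: p3 -a-> p4 -a-> p3 -b-> p5 -c-> p6 -b-> p6 -b-> p6 -a-> p4 -c-> p1 -b-> p1 -b-> p1 -a-> p2 -c-> p3 -b-> p5 -b-> p1 -b-> p1 -c-> p2 -a-> p5 -c-> p6 -a-> p4 -a-> p3 -b-> p5 -a-> p0  → end p0, rejected

2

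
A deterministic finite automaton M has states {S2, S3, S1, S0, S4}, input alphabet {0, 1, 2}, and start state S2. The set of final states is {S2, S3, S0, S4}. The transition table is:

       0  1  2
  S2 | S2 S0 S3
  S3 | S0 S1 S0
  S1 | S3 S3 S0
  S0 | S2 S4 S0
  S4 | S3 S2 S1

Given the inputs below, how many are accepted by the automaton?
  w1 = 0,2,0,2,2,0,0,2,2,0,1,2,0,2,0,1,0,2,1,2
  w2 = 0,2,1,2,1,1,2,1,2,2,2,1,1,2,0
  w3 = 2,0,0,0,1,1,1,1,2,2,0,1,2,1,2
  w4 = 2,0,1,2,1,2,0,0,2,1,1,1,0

w1: S2 → S2 → S3 → S0 → S0 → S0 → S2 → S2 → S3 → S0 → S2 → S0 → S0 → S2 → S3 → S0 → S4 → S3 → S0 → S4 → S1  → end S1, rejected
w2: S2 → S2 → S3 → S1 → S0 → S4 → S2 → S3 → S1 → S0 → S0 → S0 → S4 → S2 → S3 → S0  → end S0, accepted
w3: S2 → S3 → S0 → S2 → S2 → S0 → S4 → S2 → S0 → S0 → S0 → S2 → S0 → S0 → S4 → S1  → end S1, rejected
w4: S2 → S3 → S0 → S4 → S1 → S3 → S0 → S2 → S2 → S3 → S1 → S3 → S1 → S3  → end S3, accepted

2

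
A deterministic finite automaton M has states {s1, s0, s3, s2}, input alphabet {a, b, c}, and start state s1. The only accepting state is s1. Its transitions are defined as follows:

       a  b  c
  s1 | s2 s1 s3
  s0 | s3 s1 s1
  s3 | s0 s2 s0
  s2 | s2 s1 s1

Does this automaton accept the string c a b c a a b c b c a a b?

Trace: s1 -c-> s3 -a-> s0 -b-> s1 -c-> s3 -a-> s0 -a-> s3 -b-> s2 -c-> s1 -b-> s1 -c-> s3 -a-> s0 -a-> s3 -b-> s2
End state s2 is not accepting.

No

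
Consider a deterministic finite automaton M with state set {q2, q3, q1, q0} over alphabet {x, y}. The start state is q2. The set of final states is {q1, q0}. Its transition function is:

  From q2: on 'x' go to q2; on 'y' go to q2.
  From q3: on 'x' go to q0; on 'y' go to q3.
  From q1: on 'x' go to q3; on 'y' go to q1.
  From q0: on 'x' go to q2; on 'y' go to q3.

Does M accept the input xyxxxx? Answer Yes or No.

q2 → q2 → q2 → q2 → q2 → q2 → q2
End state q2 is not accepting.

No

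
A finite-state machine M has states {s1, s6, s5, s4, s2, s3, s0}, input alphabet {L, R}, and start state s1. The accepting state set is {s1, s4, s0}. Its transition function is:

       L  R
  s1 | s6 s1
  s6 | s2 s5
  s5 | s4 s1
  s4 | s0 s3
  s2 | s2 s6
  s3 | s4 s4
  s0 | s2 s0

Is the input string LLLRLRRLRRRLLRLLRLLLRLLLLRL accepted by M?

s1 → s6 → s2 → s2 → s6 → s2 → s6 → s5 → s4 → s3 → s4 → s3 → s4 → s0 → s0 → s2 → s2 → s6 → s2 → s2 → s2 → s6 → s2 → s2 → s2 → s2 → s6 → s2
End state s2 is not accepting.

No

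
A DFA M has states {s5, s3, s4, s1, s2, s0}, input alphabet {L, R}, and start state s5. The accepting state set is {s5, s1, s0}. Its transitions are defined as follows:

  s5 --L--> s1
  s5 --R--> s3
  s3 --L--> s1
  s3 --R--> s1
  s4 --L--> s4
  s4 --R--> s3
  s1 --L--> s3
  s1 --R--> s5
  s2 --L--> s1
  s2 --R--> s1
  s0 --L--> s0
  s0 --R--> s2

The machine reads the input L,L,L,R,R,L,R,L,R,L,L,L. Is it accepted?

s5 → s1 → s3 → s1 → s5 → s3 → s1 → s5 → s1 → s5 → s1 → s3 → s1
End state s1 is accepting.

Yes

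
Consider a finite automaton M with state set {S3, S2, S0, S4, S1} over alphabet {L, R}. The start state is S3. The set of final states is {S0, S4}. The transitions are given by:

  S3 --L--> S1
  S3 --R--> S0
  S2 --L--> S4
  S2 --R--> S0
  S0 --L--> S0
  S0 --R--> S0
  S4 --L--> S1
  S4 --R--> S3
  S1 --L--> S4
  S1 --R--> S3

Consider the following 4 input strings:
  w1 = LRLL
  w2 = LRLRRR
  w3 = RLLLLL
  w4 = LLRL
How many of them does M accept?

3

w1: S3 → S1 → S3 → S1 → S4  → end S4, accepted
w2: S3 → S1 → S3 → S1 → S3 → S0 → S0  → end S0, accepted
w3: S3 → S0 → S0 → S0 → S0 → S0 → S0  → end S0, accepted
w4: S3 → S1 → S4 → S3 → S1  → end S1, rejected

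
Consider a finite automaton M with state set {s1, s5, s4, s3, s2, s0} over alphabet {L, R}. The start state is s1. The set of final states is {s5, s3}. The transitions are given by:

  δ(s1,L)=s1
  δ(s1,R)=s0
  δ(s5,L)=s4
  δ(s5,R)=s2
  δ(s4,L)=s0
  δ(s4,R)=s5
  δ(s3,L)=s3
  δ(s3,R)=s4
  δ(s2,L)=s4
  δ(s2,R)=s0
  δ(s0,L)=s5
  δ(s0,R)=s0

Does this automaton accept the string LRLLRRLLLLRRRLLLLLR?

s1 → s1 → s0 → s5 → s4 → s5 → s2 → s4 → s0 → s5 → s4 → s5 → s2 → s0 → s5 → s4 → s0 → s5 → s4 → s5
End state s5 is accepting.

Yes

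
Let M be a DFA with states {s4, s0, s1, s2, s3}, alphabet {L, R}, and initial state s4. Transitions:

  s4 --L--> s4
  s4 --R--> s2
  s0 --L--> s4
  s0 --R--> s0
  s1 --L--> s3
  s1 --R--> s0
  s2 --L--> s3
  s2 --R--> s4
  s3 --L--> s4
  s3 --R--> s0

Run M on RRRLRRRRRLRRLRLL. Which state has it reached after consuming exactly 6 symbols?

s0

start at s4
read 'R': s4 → s2
read 'R': s2 → s4
read 'R': s4 → s2
read 'L': s2 → s3
read 'R': s3 → s0
read 'R': s0 → s0
After 6 symbols: s0.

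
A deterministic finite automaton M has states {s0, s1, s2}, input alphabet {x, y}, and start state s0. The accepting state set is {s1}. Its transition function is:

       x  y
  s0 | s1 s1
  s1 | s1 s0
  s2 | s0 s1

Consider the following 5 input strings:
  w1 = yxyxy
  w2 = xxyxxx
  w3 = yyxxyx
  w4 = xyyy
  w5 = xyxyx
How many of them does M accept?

3

w1: Trace: s0 -y-> s1 -x-> s1 -y-> s0 -x-> s1 -y-> s0  → end s0, rejected
w2: Trace: s0 -x-> s1 -x-> s1 -y-> s0 -x-> s1 -x-> s1 -x-> s1  → end s1, accepted
w3: Trace: s0 -y-> s1 -y-> s0 -x-> s1 -x-> s1 -y-> s0 -x-> s1  → end s1, accepted
w4: Trace: s0 -x-> s1 -y-> s0 -y-> s1 -y-> s0  → end s0, rejected
w5: Trace: s0 -x-> s1 -y-> s0 -x-> s1 -y-> s0 -x-> s1  → end s1, accepted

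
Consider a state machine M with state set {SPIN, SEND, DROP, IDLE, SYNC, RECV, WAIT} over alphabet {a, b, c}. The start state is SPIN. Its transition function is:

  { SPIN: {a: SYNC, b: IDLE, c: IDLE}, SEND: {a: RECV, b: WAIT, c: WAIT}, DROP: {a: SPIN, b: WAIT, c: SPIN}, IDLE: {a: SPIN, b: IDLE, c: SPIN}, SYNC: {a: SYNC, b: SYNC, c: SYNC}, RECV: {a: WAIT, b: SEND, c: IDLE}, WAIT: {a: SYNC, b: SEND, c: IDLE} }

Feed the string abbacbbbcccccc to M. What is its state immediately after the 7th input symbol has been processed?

SYNC

Trace: SPIN -a-> SYNC -b-> SYNC -b-> SYNC -a-> SYNC -c-> SYNC -b-> SYNC -b-> SYNC
After 7 symbols: SYNC.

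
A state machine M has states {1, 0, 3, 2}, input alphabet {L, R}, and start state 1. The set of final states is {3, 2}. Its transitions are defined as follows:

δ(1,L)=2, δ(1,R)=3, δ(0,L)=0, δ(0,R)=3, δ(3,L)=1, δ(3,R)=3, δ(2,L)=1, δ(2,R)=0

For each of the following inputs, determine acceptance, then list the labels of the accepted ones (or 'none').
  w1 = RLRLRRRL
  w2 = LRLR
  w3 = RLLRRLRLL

w1: 1 → 3 → 1 → 3 → 1 → 3 → 3 → 3 → 1  → end 1, rejected
w2: 1 → 2 → 0 → 0 → 3  → end 3, accepted
w3: 1 → 3 → 1 → 2 → 0 → 3 → 1 → 3 → 1 → 2  → end 2, accepted

w2, w3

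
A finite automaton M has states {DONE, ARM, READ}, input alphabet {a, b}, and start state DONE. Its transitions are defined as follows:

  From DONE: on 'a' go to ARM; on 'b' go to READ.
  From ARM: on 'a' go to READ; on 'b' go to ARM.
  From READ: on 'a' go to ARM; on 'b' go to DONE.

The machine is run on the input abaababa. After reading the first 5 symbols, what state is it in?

DONE → ARM → ARM → READ → ARM → ARM
After 5 symbols: ARM.

ARM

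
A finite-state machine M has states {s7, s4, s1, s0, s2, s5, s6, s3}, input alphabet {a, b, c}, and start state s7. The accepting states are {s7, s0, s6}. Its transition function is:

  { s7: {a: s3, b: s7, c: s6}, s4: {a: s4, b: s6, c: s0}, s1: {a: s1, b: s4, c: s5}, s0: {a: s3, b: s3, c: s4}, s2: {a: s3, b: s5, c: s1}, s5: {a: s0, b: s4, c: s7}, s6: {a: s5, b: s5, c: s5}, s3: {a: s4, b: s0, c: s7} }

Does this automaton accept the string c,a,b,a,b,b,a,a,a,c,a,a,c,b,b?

Yes

s7 → s6 → s5 → s4 → s4 → s6 → s5 → s0 → s3 → s4 → s0 → s3 → s4 → s0 → s3 → s0
End state s0 is accepting.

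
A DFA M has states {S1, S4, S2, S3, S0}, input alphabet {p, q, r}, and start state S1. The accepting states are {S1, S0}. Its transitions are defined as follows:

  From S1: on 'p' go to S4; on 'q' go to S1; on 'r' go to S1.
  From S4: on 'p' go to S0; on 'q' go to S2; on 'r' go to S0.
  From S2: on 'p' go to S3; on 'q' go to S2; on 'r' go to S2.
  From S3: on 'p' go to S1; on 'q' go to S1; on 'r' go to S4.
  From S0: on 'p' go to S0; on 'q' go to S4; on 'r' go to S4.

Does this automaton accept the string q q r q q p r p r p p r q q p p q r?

Trace: S1 -q-> S1 -q-> S1 -r-> S1 -q-> S1 -q-> S1 -p-> S4 -r-> S0 -p-> S0 -r-> S4 -p-> S0 -p-> S0 -r-> S4 -q-> S2 -q-> S2 -p-> S3 -p-> S1 -q-> S1 -r-> S1
End state S1 is accepting.

Yes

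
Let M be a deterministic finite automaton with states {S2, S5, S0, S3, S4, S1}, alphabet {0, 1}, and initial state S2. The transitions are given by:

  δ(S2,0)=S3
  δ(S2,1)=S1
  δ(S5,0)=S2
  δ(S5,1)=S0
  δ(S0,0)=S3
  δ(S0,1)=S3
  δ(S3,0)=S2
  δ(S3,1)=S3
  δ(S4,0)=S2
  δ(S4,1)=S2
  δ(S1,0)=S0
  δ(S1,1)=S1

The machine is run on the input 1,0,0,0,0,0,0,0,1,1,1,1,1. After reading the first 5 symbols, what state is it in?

S2 → S1 → S0 → S3 → S2 → S3
After 5 symbols: S3.

S3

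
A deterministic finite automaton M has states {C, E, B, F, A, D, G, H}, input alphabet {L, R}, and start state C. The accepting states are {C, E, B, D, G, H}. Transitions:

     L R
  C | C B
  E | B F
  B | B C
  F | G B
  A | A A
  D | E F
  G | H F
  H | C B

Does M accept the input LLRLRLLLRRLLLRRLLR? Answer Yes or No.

start at C
read 'L': C → C
read 'L': C → C
read 'R': C → B
read 'L': B → B
read 'R': B → C
read 'L': C → C
read 'L': C → C
read 'L': C → C
read 'R': C → B
read 'R': B → C
read 'L': C → C
read 'L': C → C
read 'L': C → C
read 'R': C → B
read 'R': B → C
read 'L': C → C
read 'L': C → C
read 'R': C → B
End state B is accepting.

Yes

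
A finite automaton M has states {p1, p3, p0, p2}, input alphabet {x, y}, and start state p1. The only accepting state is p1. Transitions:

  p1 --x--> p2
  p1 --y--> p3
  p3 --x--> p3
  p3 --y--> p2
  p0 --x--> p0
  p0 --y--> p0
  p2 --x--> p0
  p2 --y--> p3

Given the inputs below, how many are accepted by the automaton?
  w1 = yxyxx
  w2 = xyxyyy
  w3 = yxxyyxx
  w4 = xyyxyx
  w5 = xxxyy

w1:
  start at p1
  read 'y': p1 → p3
  read 'x': p3 → p3
  read 'y': p3 → p2
  read 'x': p2 → p0
  read 'x': p0 → p0
  end p0, rejected
w2:
  start at p1
  read 'x': p1 → p2
  read 'y': p2 → p3
  read 'x': p3 → p3
  read 'y': p3 → p2
  read 'y': p2 → p3
  read 'y': p3 → p2
  end p2, rejected
w3:
  start at p1
  read 'y': p1 → p3
  read 'x': p3 → p3
  read 'x': p3 → p3
  read 'y': p3 → p2
  read 'y': p2 → p3
  read 'x': p3 → p3
  read 'x': p3 → p3
  end p3, rejected
w4:
  start at p1
  read 'x': p1 → p2
  read 'y': p2 → p3
  read 'y': p3 → p2
  read 'x': p2 → p0
  read 'y': p0 → p0
  read 'x': p0 → p0
  end p0, rejected
w5:
  start at p1
  read 'x': p1 → p2
  read 'x': p2 → p0
  read 'x': p0 → p0
  read 'y': p0 → p0
  read 'y': p0 → p0
  end p0, rejected

0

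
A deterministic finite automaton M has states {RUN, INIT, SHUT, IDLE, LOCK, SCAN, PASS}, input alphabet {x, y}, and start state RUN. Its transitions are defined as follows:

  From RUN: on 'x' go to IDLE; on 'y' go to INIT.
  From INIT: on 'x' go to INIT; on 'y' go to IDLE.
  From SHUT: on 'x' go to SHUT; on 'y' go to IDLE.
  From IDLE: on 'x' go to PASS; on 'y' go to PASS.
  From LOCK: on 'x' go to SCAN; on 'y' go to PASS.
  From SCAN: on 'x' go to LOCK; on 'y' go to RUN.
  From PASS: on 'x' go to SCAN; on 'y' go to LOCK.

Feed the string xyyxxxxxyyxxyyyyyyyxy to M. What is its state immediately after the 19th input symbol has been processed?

LOCK

start at RUN
read 'x': RUN → IDLE
read 'y': IDLE → PASS
read 'y': PASS → LOCK
read 'x': LOCK → SCAN
read 'x': SCAN → LOCK
read 'x': LOCK → SCAN
read 'x': SCAN → LOCK
read 'x': LOCK → SCAN
read 'y': SCAN → RUN
read 'y': RUN → INIT
read 'x': INIT → INIT
read 'x': INIT → INIT
read 'y': INIT → IDLE
read 'y': IDLE → PASS
read 'y': PASS → LOCK
read 'y': LOCK → PASS
read 'y': PASS → LOCK
read 'y': LOCK → PASS
read 'y': PASS → LOCK
After 19 symbols: LOCK.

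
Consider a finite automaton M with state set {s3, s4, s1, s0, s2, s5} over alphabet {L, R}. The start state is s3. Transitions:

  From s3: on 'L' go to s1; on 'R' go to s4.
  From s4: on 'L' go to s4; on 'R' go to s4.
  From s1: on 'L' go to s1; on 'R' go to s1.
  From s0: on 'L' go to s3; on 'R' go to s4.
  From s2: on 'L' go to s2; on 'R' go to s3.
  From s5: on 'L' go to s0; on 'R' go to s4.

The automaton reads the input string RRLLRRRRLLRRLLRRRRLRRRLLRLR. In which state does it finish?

s4

s3 → s4 → s4 → s4 → s4 → s4 → s4 → s4 → s4 → s4 → s4 → s4 → s4 → s4 → s4 → s4 → s4 → s4 → s4 → s4 → s4 → s4 → s4 → s4 → s4 → s4 → s4 → s4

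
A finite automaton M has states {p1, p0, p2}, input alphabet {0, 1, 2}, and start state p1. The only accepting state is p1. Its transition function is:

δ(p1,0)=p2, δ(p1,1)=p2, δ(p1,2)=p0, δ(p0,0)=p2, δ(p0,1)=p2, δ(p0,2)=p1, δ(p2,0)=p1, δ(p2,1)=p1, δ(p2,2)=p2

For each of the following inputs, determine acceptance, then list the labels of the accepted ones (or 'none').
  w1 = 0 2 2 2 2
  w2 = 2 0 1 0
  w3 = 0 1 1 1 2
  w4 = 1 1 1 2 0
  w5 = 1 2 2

w1: p1 → p2 → p2 → p2 → p2 → p2  → end p2, rejected
w2: p1 → p0 → p2 → p1 → p2  → end p2, rejected
w3: p1 → p2 → p1 → p2 → p1 → p0  → end p0, rejected
w4: p1 → p2 → p1 → p2 → p2 → p1  → end p1, accepted
w5: p1 → p2 → p2 → p2  → end p2, rejected

w4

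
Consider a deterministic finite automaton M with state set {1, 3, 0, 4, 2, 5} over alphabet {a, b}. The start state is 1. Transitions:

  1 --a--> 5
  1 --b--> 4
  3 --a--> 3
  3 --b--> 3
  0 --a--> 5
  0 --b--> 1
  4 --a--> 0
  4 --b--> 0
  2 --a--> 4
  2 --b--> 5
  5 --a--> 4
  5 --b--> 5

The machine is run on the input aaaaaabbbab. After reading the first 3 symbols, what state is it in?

0

1 → 5 → 4 → 0
After 3 symbols: 0.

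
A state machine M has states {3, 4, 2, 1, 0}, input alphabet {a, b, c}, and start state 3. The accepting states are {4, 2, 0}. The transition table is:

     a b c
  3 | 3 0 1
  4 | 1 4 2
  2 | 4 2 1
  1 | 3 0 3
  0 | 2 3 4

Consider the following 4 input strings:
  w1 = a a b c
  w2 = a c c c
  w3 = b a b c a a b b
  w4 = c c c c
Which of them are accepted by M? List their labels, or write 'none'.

w1: 3 → 3 → 3 → 0 → 4  → end 4, accepted
w2: 3 → 3 → 1 → 3 → 1  → end 1, rejected
w3: 3 → 0 → 2 → 2 → 1 → 3 → 3 → 0 → 3  → end 3, rejected
w4: 3 → 1 → 3 → 1 → 3  → end 3, rejected

w1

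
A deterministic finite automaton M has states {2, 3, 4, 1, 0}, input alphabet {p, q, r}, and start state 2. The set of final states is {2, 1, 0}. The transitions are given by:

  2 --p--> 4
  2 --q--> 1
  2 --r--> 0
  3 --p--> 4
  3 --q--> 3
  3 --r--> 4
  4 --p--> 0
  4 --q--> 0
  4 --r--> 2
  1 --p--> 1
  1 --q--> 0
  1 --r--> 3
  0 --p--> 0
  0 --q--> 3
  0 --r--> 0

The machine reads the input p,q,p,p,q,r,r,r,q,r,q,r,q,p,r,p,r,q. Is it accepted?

Trace: 2 -p-> 4 -q-> 0 -p-> 0 -p-> 0 -q-> 3 -r-> 4 -r-> 2 -r-> 0 -q-> 3 -r-> 4 -q-> 0 -r-> 0 -q-> 3 -p-> 4 -r-> 2 -p-> 4 -r-> 2 -q-> 1
End state 1 is accepting.

Yes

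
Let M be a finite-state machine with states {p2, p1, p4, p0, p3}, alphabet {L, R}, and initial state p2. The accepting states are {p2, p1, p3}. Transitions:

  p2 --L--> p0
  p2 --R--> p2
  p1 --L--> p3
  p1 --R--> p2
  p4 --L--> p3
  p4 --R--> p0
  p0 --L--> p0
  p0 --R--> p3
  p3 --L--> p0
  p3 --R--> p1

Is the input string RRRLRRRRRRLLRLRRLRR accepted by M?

Yes

start at p2
read 'R': p2 → p2
read 'R': p2 → p2
read 'R': p2 → p2
read 'L': p2 → p0
read 'R': p0 → p3
read 'R': p3 → p1
read 'R': p1 → p2
read 'R': p2 → p2
read 'R': p2 → p2
read 'R': p2 → p2
read 'L': p2 → p0
read 'L': p0 → p0
read 'R': p0 → p3
read 'L': p3 → p0
read 'R': p0 → p3
read 'R': p3 → p1
read 'L': p1 → p3
read 'R': p3 → p1
read 'R': p1 → p2
End state p2 is accepting.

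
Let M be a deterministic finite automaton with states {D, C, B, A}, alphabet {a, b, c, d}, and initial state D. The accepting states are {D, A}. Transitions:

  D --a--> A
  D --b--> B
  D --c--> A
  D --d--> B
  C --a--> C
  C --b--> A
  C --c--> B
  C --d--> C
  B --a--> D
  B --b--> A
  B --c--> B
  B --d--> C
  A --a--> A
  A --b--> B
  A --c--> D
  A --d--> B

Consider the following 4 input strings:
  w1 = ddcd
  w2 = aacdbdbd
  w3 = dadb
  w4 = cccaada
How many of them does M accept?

2

w1:
  start at D
  read 'd': D → B
  read 'd': B → C
  read 'c': C → B
  read 'd': B → C
  end C, rejected
w2:
  start at D
  read 'a': D → A
  read 'a': A → A
  read 'c': A → D
  read 'd': D → B
  read 'b': B → A
  read 'd': A → B
  read 'b': B → A
  read 'd': A → B
  end B, rejected
w3:
  start at D
  read 'd': D → B
  read 'a': B → D
  read 'd': D → B
  read 'b': B → A
  end A, accepted
w4:
  start at D
  read 'c': D → A
  read 'c': A → D
  read 'c': D → A
  read 'a': A → A
  read 'a': A → A
  read 'd': A → B
  read 'a': B → D
  end D, accepted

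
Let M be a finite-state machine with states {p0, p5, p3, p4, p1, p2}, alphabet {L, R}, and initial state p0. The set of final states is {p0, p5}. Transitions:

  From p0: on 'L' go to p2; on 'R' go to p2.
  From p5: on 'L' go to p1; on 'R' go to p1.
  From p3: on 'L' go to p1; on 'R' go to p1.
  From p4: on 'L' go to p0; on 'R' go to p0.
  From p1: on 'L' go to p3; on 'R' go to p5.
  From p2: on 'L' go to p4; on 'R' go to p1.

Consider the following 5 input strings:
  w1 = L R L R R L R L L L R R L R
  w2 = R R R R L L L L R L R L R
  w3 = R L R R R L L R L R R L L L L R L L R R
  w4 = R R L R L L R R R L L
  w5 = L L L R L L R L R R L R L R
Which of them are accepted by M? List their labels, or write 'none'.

w1: p0 → p2 → p1 → p3 → p1 → p5 → p1 → p5 → p1 → p3 → p1 → p5 → p1 → p3 → p1  → end p1, rejected
w2: p0 → p2 → p1 → p5 → p1 → p3 → p1 → p3 → p1 → p5 → p1 → p5 → p1 → p5  → end p5, accepted
w3: p0 → p2 → p4 → p0 → p2 → p1 → p3 → p1 → p5 → p1 → p5 → p1 → p3 → p1 → p3 → p1 → p5 → p1 → p3 → p1 → p5  → end p5, accepted
w4: p0 → p2 → p1 → p3 → p1 → p3 → p1 → p5 → p1 → p5 → p1 → p3  → end p3, rejected
w5: p0 → p2 → p4 → p0 → p2 → p4 → p0 → p2 → p4 → p0 → p2 → p4 → p0 → p2 → p1  → end p1, rejected

w2, w3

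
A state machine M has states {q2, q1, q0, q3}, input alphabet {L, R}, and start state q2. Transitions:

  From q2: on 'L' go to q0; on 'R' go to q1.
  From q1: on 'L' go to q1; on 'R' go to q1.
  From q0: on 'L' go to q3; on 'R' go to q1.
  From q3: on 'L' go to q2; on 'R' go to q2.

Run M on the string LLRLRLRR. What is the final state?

Trace: q2 -L-> q0 -L-> q3 -R-> q2 -L-> q0 -R-> q1 -L-> q1 -R-> q1 -R-> q1

q1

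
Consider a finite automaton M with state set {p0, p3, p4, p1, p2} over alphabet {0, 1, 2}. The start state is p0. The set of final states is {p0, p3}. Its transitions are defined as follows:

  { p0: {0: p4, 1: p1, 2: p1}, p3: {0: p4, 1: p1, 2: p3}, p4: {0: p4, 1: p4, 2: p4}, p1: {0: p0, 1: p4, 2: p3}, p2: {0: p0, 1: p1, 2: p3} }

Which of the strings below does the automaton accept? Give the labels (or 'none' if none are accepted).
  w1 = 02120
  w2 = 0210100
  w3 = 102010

w3

w1: p0 → p4 → p4 → p4 → p4 → p4  → end p4, rejected
w2: p0 → p4 → p4 → p4 → p4 → p4 → p4 → p4  → end p4, rejected
w3: p0 → p1 → p0 → p1 → p0 → p1 → p0  → end p0, accepted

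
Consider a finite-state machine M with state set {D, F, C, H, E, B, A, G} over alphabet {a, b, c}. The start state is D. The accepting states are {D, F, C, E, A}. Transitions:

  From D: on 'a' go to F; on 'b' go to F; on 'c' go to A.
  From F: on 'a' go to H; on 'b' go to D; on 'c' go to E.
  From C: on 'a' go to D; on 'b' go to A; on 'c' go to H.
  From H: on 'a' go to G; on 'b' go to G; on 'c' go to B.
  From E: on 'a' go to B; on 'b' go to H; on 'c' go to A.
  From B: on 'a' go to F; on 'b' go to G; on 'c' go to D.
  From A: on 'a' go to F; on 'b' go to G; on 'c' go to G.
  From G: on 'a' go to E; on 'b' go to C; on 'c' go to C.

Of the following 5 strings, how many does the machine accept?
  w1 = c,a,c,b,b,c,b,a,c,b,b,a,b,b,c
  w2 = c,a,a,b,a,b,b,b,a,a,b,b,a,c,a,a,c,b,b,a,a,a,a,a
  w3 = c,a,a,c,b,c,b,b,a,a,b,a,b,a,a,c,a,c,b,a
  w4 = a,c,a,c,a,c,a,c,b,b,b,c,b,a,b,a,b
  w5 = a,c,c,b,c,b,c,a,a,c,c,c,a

4

w1:
  start at D
  read 'c': D → A
  read 'a': A → F
  read 'c': F → E
  read 'b': E → H
  read 'b': H → G
  read 'c': G → C
  read 'b': C → A
  read 'a': A → F
  read 'c': F → E
  read 'b': E → H
  read 'b': H → G
  read 'a': G → E
  read 'b': E → H
  read 'b': H → G
  read 'c': G → C
  end C, accepted
w2:
  start at D
  read 'c': D → A
  read 'a': A → F
  read 'a': F → H
  read 'b': H → G
  read 'a': G → E
  read 'b': E → H
  read 'b': H → G
  read 'b': G → C
  read 'a': C → D
  read 'a': D → F
  read 'b': F → D
  read 'b': D → F
  read 'a': F → H
  read 'c': H → B
  read 'a': B → F
  read 'a': F → H
  read 'c': H → B
  read 'b': B → G
  read 'b': G → C
  read 'a': C → D
  read 'a': D → F
  read 'a': F → H
  read 'a': H → G
  read 'a': G → E
  end E, accepted
w3:
  start at D
  read 'c': D → A
  read 'a': A → F
  read 'a': F → H
  read 'c': H → B
  read 'b': B → G
  read 'c': G → C
  read 'b': C → A
  read 'b': A → G
  read 'a': G → E
  read 'a': E → B
  read 'b': B → G
  read 'a': G → E
  read 'b': E → H
  read 'a': H → G
  read 'a': G → E
  read 'c': E → A
  read 'a': A → F
  read 'c': F → E
  read 'b': E → H
  read 'a': H → G
  end G, rejected
w4:
  start at D
  read 'a': D → F
  read 'c': F → E
  read 'a': E → B
  read 'c': B → D
  read 'a': D → F
  read 'c': F → E
  read 'a': E → B
  read 'c': B → D
  read 'b': D → F
  read 'b': F → D
  read 'b': D → F
  read 'c': F → E
  read 'b': E → H
  read 'a': H → G
  read 'b': G → C
  read 'a': C → D
  read 'b': D → F
  end F, accepted
w5:
  start at D
  read 'a': D → F
  read 'c': F → E
  read 'c': E → A
  read 'b': A → G
  read 'c': G → C
  read 'b': C → A
  read 'c': A → G
  read 'a': G → E
  read 'a': E → B
  read 'c': B → D
  read 'c': D → A
  read 'c': A → G
  read 'a': G → E
  end E, accepted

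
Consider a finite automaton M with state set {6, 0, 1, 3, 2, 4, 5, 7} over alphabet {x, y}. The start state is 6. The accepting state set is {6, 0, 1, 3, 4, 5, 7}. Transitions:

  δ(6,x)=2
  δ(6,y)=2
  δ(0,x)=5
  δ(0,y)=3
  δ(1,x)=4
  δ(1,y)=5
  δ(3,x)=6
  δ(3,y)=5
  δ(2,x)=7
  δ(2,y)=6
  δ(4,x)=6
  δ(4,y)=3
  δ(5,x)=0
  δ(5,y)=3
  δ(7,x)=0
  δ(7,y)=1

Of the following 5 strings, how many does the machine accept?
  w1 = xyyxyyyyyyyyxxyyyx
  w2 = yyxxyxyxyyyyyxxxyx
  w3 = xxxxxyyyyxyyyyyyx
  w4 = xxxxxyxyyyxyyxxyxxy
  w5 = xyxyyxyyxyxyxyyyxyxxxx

5

w1:
  start at 6
  read 'x': 6 → 2
  read 'y': 2 → 6
  read 'y': 6 → 2
  read 'x': 2 → 7
  read 'y': 7 → 1
  read 'y': 1 → 5
  read 'y': 5 → 3
  read 'y': 3 → 5
  read 'y': 5 → 3
  read 'y': 3 → 5
  read 'y': 5 → 3
  read 'y': 3 → 5
  read 'x': 5 → 0
  read 'x': 0 → 5
  read 'y': 5 → 3
  read 'y': 3 → 5
  read 'y': 5 → 3
  read 'x': 3 → 6
  end 6, accepted
w2:
  start at 6
  read 'y': 6 → 2
  read 'y': 2 → 6
  read 'x': 6 → 2
  read 'x': 2 → 7
  read 'y': 7 → 1
  read 'x': 1 → 4
  read 'y': 4 → 3
  read 'x': 3 → 6
  read 'y': 6 → 2
  read 'y': 2 → 6
  read 'y': 6 → 2
  read 'y': 2 → 6
  read 'y': 6 → 2
  read 'x': 2 → 7
  read 'x': 7 → 0
  read 'x': 0 → 5
  read 'y': 5 → 3
  read 'x': 3 → 6
  end 6, accepted
w3:
  start at 6
  read 'x': 6 → 2
  read 'x': 2 → 7
  read 'x': 7 → 0
  read 'x': 0 → 5
  read 'x': 5 → 0
  read 'y': 0 → 3
  read 'y': 3 → 5
  read 'y': 5 → 3
  read 'y': 3 → 5
  read 'x': 5 → 0
  read 'y': 0 → 3
  read 'y': 3 → 5
  read 'y': 5 → 3
  read 'y': 3 → 5
  read 'y': 5 → 3
  read 'y': 3 → 5
  read 'x': 5 → 0
  end 0, accepted
w4:
  start at 6
  read 'x': 6 → 2
  read 'x': 2 → 7
  read 'x': 7 → 0
  read 'x': 0 → 5
  read 'x': 5 → 0
  read 'y': 0 → 3
  read 'x': 3 → 6
  read 'y': 6 → 2
  read 'y': 2 → 6
  read 'y': 6 → 2
  read 'x': 2 → 7
  read 'y': 7 → 1
  read 'y': 1 → 5
  read 'x': 5 → 0
  read 'x': 0 → 5
  read 'y': 5 → 3
  read 'x': 3 → 6
  read 'x': 6 → 2
  read 'y': 2 → 6
  end 6, accepted
w5:
  start at 6
  read 'x': 6 → 2
  read 'y': 2 → 6
  read 'x': 6 → 2
  read 'y': 2 → 6
  read 'y': 6 → 2
  read 'x': 2 → 7
  read 'y': 7 → 1
  read 'y': 1 → 5
  read 'x': 5 → 0
  read 'y': 0 → 3
  read 'x': 3 → 6
  read 'y': 6 → 2
  read 'x': 2 → 7
  read 'y': 7 → 1
  read 'y': 1 → 5
  read 'y': 5 → 3
  read 'x': 3 → 6
  read 'y': 6 → 2
  read 'x': 2 → 7
  read 'x': 7 → 0
  read 'x': 0 → 5
  read 'x': 5 → 0
  end 0, accepted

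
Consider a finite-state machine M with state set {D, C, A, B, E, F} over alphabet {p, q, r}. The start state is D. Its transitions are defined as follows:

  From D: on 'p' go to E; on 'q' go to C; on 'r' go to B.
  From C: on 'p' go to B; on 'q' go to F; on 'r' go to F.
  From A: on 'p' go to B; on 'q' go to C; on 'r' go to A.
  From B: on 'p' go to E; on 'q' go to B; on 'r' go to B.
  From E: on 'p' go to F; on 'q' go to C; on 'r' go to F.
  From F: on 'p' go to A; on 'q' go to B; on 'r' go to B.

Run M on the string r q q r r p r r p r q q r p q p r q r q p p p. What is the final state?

A

start at D
read 'r': D → B
read 'q': B → B
read 'q': B → B
read 'r': B → B
read 'r': B → B
read 'p': B → E
read 'r': E → F
read 'r': F → B
read 'p': B → E
read 'r': E → F
read 'q': F → B
read 'q': B → B
read 'r': B → B
read 'p': B → E
read 'q': E → C
read 'p': C → B
read 'r': B → B
read 'q': B → B
read 'r': B → B
read 'q': B → B
read 'p': B → E
read 'p': E → F
read 'p': F → A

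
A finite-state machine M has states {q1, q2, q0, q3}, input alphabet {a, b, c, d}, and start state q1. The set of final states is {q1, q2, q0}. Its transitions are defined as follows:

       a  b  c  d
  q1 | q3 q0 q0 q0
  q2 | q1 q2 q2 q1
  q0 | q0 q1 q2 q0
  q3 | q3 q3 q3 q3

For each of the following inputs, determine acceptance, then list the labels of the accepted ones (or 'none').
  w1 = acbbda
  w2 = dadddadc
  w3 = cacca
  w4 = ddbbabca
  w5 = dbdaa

w1: Trace: q1 -a-> q3 -c-> q3 -b-> q3 -b-> q3 -d-> q3 -a-> q3  → end q3, rejected
w2: Trace: q1 -d-> q0 -a-> q0 -d-> q0 -d-> q0 -d-> q0 -a-> q0 -d-> q0 -c-> q2  → end q2, accepted
w3: Trace: q1 -c-> q0 -a-> q0 -c-> q2 -c-> q2 -a-> q1  → end q1, accepted
w4: Trace: q1 -d-> q0 -d-> q0 -b-> q1 -b-> q0 -a-> q0 -b-> q1 -c-> q0 -a-> q0  → end q0, accepted
w5: Trace: q1 -d-> q0 -b-> q1 -d-> q0 -a-> q0 -a-> q0  → end q0, accepted

w2, w3, w4, w5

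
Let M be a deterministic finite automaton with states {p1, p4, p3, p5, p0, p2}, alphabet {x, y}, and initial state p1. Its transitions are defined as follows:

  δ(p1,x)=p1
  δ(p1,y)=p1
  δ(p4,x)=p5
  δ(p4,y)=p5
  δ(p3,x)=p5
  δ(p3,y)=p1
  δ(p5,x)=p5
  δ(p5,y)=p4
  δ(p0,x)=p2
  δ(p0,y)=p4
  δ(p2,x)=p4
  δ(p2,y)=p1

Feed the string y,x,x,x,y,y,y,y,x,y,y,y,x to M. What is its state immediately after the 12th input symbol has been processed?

start at p1
read 'y': p1 → p1
read 'x': p1 → p1
read 'x': p1 → p1
read 'x': p1 → p1
read 'y': p1 → p1
read 'y': p1 → p1
read 'y': p1 → p1
read 'y': p1 → p1
read 'x': p1 → p1
read 'y': p1 → p1
read 'y': p1 → p1
read 'y': p1 → p1
After 12 symbols: p1.

p1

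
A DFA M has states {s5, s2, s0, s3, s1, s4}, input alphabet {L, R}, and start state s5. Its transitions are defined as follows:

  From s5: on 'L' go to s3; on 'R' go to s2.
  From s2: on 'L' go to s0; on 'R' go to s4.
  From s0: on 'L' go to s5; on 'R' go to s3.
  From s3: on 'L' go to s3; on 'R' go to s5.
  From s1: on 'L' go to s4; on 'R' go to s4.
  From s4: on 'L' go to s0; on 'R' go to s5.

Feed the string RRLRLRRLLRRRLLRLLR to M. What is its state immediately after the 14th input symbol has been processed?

start at s5
read 'R': s5 → s2
read 'R': s2 → s4
read 'L': s4 → s0
read 'R': s0 → s3
read 'L': s3 → s3
read 'R': s3 → s5
read 'R': s5 → s2
read 'L': s2 → s0
read 'L': s0 → s5
read 'R': s5 → s2
read 'R': s2 → s4
read 'R': s4 → s5
read 'L': s5 → s3
read 'L': s3 → s3
After 14 symbols: s3.

s3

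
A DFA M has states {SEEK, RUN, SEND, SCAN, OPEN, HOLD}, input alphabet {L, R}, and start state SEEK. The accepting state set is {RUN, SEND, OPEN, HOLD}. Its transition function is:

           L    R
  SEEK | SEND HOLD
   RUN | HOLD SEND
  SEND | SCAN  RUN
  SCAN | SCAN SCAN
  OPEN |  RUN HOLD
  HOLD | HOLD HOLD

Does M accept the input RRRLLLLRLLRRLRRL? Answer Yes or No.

Yes

Trace: SEEK -R-> HOLD -R-> HOLD -R-> HOLD -L-> HOLD -L-> HOLD -L-> HOLD -L-> HOLD -R-> HOLD -L-> HOLD -L-> HOLD -R-> HOLD -R-> HOLD -L-> HOLD -R-> HOLD -R-> HOLD -L-> HOLD
End state HOLD is accepting.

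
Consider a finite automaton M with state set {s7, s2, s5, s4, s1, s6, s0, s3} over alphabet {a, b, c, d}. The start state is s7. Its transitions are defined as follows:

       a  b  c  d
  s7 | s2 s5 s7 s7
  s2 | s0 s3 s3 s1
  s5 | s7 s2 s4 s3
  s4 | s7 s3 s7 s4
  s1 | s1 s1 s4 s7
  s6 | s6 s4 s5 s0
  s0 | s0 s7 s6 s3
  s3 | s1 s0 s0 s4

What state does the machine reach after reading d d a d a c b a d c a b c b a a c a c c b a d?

s7

Trace: s7 -d-> s7 -d-> s7 -a-> s2 -d-> s1 -a-> s1 -c-> s4 -b-> s3 -a-> s1 -d-> s7 -c-> s7 -a-> s2 -b-> s3 -c-> s0 -b-> s7 -a-> s2 -a-> s0 -c-> s6 -a-> s6 -c-> s5 -c-> s4 -b-> s3 -a-> s1 -d-> s7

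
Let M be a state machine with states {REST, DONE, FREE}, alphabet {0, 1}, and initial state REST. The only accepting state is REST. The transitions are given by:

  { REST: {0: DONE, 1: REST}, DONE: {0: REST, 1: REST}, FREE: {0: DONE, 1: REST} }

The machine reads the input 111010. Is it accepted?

start at REST
read '1': REST → REST
read '1': REST → REST
read '1': REST → REST
read '0': REST → DONE
read '1': DONE → REST
read '0': REST → DONE
End state DONE is not accepting.

No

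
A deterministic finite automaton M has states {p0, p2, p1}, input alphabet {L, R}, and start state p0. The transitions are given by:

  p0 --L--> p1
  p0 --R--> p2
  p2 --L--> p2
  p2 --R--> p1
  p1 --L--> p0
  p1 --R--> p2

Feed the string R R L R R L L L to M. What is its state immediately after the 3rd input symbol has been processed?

p0

Trace: p0 -R-> p2 -R-> p1 -L-> p0
After 3 symbols: p0.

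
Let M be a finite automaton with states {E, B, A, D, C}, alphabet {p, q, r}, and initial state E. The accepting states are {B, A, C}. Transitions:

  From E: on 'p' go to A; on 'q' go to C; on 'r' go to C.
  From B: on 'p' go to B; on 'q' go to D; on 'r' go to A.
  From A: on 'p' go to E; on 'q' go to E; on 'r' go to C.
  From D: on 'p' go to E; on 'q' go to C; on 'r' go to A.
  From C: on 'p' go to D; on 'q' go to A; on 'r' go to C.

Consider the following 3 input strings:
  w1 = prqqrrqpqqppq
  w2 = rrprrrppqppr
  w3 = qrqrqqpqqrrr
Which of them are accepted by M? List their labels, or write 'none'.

w2, w3

w1:
  start at E
  read 'p': E → A
  read 'r': A → C
  read 'q': C → A
  read 'q': A → E
  read 'r': E → C
  read 'r': C → C
  read 'q': C → A
  read 'p': A → E
  read 'q': E → C
  read 'q': C → A
  read 'p': A → E
  read 'p': E → A
  read 'q': A → E
  end E, rejected
w2:
  start at E
  read 'r': E → C
  read 'r': C → C
  read 'p': C → D
  read 'r': D → A
  read 'r': A → C
  read 'r': C → C
  read 'p': C → D
  read 'p': D → E
  read 'q': E → C
  read 'p': C → D
  read 'p': D → E
  read 'r': E → C
  end C, accepted
w3:
  start at E
  read 'q': E → C
  read 'r': C → C
  read 'q': C → A
  read 'r': A → C
  read 'q': C → A
  read 'q': A → E
  read 'p': E → A
  read 'q': A → E
  read 'q': E → C
  read 'r': C → C
  read 'r': C → C
  read 'r': C → C
  end C, accepted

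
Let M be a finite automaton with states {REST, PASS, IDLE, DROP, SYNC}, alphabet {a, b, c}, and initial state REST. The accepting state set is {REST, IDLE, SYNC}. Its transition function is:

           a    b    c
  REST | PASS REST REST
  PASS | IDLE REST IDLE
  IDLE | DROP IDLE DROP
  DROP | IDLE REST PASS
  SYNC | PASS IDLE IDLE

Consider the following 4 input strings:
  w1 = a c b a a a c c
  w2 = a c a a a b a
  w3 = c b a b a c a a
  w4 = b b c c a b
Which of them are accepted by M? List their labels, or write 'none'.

w1, w3, w4

w1: Trace: REST -a-> PASS -c-> IDLE -b-> IDLE -a-> DROP -a-> IDLE -a-> DROP -c-> PASS -c-> IDLE  → end IDLE, accepted
w2: Trace: REST -a-> PASS -c-> IDLE -a-> DROP -a-> IDLE -a-> DROP -b-> REST -a-> PASS  → end PASS, rejected
w3: Trace: REST -c-> REST -b-> REST -a-> PASS -b-> REST -a-> PASS -c-> IDLE -a-> DROP -a-> IDLE  → end IDLE, accepted
w4: Trace: REST -b-> REST -b-> REST -c-> REST -c-> REST -a-> PASS -b-> REST  → end REST, accepted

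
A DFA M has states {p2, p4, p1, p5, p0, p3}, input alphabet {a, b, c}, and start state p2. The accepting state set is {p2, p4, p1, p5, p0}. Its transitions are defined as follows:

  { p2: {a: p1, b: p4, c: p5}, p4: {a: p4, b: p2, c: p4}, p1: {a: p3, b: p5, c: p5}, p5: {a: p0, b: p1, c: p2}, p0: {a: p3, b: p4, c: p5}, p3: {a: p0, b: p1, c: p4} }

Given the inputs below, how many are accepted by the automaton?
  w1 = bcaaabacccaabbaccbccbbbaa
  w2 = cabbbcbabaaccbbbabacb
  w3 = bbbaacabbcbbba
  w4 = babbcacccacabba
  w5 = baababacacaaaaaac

4

w1: Trace: p2 -b-> p4 -c-> p4 -a-> p4 -a-> p4 -a-> p4 -b-> p2 -a-> p1 -c-> p5 -c-> p2 -c-> p5 -a-> p0 -a-> p3 -b-> p1 -b-> p5 -a-> p0 -c-> p5 -c-> p2 -b-> p4 -c-> p4 -c-> p4 -b-> p2 -b-> p4 -b-> p2 -a-> p1 -a-> p3  → end p3, rejected
w2: Trace: p2 -c-> p5 -a-> p0 -b-> p4 -b-> p2 -b-> p4 -c-> p4 -b-> p2 -a-> p1 -b-> p5 -a-> p0 -a-> p3 -c-> p4 -c-> p4 -b-> p2 -b-> p4 -b-> p2 -a-> p1 -b-> p5 -a-> p0 -c-> p5 -b-> p1  → end p1, accepted
w3: Trace: p2 -b-> p4 -b-> p2 -b-> p4 -a-> p4 -a-> p4 -c-> p4 -a-> p4 -b-> p2 -b-> p4 -c-> p4 -b-> p2 -b-> p4 -b-> p2 -a-> p1  → end p1, accepted
w4: Trace: p2 -b-> p4 -a-> p4 -b-> p2 -b-> p4 -c-> p4 -a-> p4 -c-> p4 -c-> p4 -c-> p4 -a-> p4 -c-> p4 -a-> p4 -b-> p2 -b-> p4 -a-> p4  → end p4, accepted
w5: Trace: p2 -b-> p4 -a-> p4 -a-> p4 -b-> p2 -a-> p1 -b-> p5 -a-> p0 -c-> p5 -a-> p0 -c-> p5 -a-> p0 -a-> p3 -a-> p0 -a-> p3 -a-> p0 -a-> p3 -c-> p4  → end p4, accepted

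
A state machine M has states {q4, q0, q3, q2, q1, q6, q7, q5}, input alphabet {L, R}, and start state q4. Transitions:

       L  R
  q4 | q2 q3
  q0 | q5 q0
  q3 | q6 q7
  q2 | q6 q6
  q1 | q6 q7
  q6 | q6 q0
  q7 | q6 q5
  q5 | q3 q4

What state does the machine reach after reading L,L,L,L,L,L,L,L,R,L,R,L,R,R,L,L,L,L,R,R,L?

Trace: q4 -L-> q2 -L-> q6 -L-> q6 -L-> q6 -L-> q6 -L-> q6 -L-> q6 -L-> q6 -R-> q0 -L-> q5 -R-> q4 -L-> q2 -R-> q6 -R-> q0 -L-> q5 -L-> q3 -L-> q6 -L-> q6 -R-> q0 -R-> q0 -L-> q5

q5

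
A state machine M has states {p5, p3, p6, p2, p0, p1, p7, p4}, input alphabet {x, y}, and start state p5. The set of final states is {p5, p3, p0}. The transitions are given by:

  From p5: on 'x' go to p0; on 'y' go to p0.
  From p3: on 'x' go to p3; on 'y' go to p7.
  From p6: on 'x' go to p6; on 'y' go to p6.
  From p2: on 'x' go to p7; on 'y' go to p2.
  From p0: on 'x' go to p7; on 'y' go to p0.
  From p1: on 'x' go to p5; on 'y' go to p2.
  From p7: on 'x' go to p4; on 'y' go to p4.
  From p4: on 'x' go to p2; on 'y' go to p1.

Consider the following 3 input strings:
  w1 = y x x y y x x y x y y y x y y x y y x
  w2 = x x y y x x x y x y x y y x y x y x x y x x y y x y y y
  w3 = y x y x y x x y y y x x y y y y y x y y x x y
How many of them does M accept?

2

w1:
  start at p5
  read 'y': p5 → p0
  read 'x': p0 → p7
  read 'x': p7 → p4
  read 'y': p4 → p1
  read 'y': p1 → p2
  read 'x': p2 → p7
  read 'x': p7 → p4
  read 'y': p4 → p1
  read 'x': p1 → p5
  read 'y': p5 → p0
  read 'y': p0 → p0
  read 'y': p0 → p0
  read 'x': p0 → p7
  read 'y': p7 → p4
  read 'y': p4 → p1
  read 'x': p1 → p5
  read 'y': p5 → p0
  read 'y': p0 → p0
  read 'x': p0 → p7
  end p7, rejected
w2:
  start at p5
  read 'x': p5 → p0
  read 'x': p0 → p7
  read 'y': p7 → p4
  read 'y': p4 → p1
  read 'x': p1 → p5
  read 'x': p5 → p0
  read 'x': p0 → p7
  read 'y': p7 → p4
  read 'x': p4 → p2
  read 'y': p2 → p2
  read 'x': p2 → p7
  read 'y': p7 → p4
  read 'y': p4 → p1
  read 'x': p1 → p5
  read 'y': p5 → p0
  read 'x': p0 → p7
  read 'y': p7 → p4
  read 'x': p4 → p2
  read 'x': p2 → p7
  read 'y': p7 → p4
  read 'x': p4 → p2
  read 'x': p2 → p7
  read 'y': p7 → p4
  read 'y': p4 → p1
  read 'x': p1 → p5
  read 'y': p5 → p0
  read 'y': p0 → p0
  read 'y': p0 → p0
  end p0, accepted
w3:
  start at p5
  read 'y': p5 → p0
  read 'x': p0 → p7
  read 'y': p7 → p4
  read 'x': p4 → p2
  read 'y': p2 → p2
  read 'x': p2 → p7
  read 'x': p7 → p4
  read 'y': p4 → p1
  read 'y': p1 → p2
  read 'y': p2 → p2
  read 'x': p2 → p7
  read 'x': p7 → p4
  read 'y': p4 → p1
  read 'y': p1 → p2
  read 'y': p2 → p2
  read 'y': p2 → p2
  read 'y': p2 → p2
  read 'x': p2 → p7
  read 'y': p7 → p4
  read 'y': p4 → p1
  read 'x': p1 → p5
  read 'x': p5 → p0
  read 'y': p0 → p0
  end p0, accepted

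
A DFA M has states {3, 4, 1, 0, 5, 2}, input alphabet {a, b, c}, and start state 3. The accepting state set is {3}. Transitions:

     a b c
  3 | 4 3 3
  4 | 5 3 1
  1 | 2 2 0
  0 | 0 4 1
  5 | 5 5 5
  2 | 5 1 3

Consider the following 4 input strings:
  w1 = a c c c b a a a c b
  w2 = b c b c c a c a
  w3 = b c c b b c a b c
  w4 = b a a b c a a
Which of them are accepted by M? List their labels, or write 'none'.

w1: 3 → 4 → 1 → 0 → 1 → 2 → 5 → 5 → 5 → 5 → 5  → end 5, rejected
w2: 3 → 3 → 3 → 3 → 3 → 3 → 4 → 1 → 2  → end 2, rejected
w3: 3 → 3 → 3 → 3 → 3 → 3 → 3 → 4 → 3 → 3  → end 3, accepted
w4: 3 → 3 → 4 → 5 → 5 → 5 → 5 → 5  → end 5, rejected

w3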